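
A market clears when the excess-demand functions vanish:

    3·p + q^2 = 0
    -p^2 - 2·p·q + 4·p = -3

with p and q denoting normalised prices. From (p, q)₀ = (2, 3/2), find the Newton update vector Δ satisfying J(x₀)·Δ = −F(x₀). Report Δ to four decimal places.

(-12.0000, 9.2500)

At (2, 3/2): F = (8.2500, 1.0000).
Jacobian J = [[3, 2·q], [-2·p - 2·q + 4, -2·p]].
At the point, J = [[3.0000, 3.0000], [-3.0000, -4.0000]] (det J = -3.0000).
Solving J·Δ = −F gives Δ = (-12.0000, 9.2500).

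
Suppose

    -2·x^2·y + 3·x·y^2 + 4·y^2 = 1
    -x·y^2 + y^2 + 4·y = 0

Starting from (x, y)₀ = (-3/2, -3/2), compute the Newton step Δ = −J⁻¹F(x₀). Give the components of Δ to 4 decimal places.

(15.3889, -10.0000)

At (-3/2, -3/2): F = (4.6250, -0.3750).
Jacobian J = [[-4·x·y + 3·y^2, -2·x^2 + 6·x·y + 8·y], [-y^2, -2·x·y + 2·y + 4]].
At the point, J = [[-2.2500, -3.0000], [-2.2500, -3.5000]] (det J = 1.1250).
Solving J·Δ = −F gives Δ = (15.3889, -10.0000).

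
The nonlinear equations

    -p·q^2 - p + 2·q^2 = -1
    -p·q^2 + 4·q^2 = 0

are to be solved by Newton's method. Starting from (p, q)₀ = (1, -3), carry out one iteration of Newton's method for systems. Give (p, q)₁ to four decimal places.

(1.0000, -1.5000)

At (1, -3): F = (9.0000, 27.0000).
Jacobian J = [[-q^2 - 1, -2·p·q + 4·q], [-q^2, -2·p·q + 8·q]].
At the point, J = [[-10.0000, -6.0000], [-9.0000, -18.0000]] (det J = 126.0000).
Solving J·Δ = −F gives Δ = (0.0000, 1.5000).
Then the next iterate is (p, q)₁ = (1.0000, -1.5000).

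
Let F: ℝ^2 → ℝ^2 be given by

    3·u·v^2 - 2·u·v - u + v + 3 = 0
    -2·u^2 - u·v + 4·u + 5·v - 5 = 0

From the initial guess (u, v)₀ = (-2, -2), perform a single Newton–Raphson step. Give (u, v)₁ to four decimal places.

(0.6977, -2.3953)

At (-2, -2): F = (-29.0000, -35.0000).
Jacobian J = [[3·v^2 - 2·v - 1, 6·u·v - 2·u + 1], [-4·u - v + 4, -u + 5]].
At the point, J = [[15.0000, 29.0000], [14.0000, 7.0000]] (det J = -301.0000).
Solving J·Δ = −F gives Δ = (2.6977, -0.3953).
Then the next iterate is (u, v)₁ = (0.6977, -2.3953).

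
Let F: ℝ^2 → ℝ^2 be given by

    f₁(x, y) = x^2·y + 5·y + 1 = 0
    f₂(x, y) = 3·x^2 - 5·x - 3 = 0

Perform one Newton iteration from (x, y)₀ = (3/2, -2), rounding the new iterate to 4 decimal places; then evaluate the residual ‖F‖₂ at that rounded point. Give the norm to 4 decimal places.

At (3/2, -2): F = (-13.5000, -3.7500).
Jacobian J = [[2·x·y, x^2 + 5], [6·x - 5, 0]].
At the point, J = [[-6.0000, 7.2500], [4.0000, 0.0000]] (det J = -29.0000).
Solving J·Δ = −F gives Δ = (0.9375, 2.6379).
Then the next iterate is (x, y)₁ = (2.4375, 0.6379).
Re-evaluating at (2.4375, 0.6379): F = (7.979523, 2.636719), so ‖F‖₂ = 8.4039.

8.4039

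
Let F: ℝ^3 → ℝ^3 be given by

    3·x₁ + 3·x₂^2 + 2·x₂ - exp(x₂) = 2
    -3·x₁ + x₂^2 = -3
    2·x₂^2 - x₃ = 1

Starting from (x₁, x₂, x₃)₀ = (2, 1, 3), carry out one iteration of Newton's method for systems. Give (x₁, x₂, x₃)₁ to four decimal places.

At (2, 1, 3): F = (6.281718, -2.0000, -2.0000).
Jacobian J = [[3, 6·x₂ - exp(x₂) + 2, 0], [-3, 2·x₂, 0], [0, 4·x₂, -1]].
At the point, J = [[3.0000, 5.281718, 0.0000], [-3.0000, 2.0000, 0.0000], [0.0000, 4.0000, -1.0000]] (det J = -21.845155).
Solving J·Δ = −F gives Δ = (-1.0587, -0.5880, -4.3520).
Then the next iterate is (x₁, x₂, x₃)₁ = (0.9413, 0.4120, -1.3520).

(0.9413, 0.4120, -1.3520)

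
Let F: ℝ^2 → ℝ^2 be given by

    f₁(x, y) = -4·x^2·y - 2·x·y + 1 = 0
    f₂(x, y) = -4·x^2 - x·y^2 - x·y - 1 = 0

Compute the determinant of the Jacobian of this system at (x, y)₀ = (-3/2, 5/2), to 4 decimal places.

244.5000

J = [[-8·x·y - 2·y, -4·x^2 - 2·x], [-8·x - y^2 - y, -2·x·y - x]].
At the point, J = [[25.0000, -6.0000], [3.2500, 9.0000]].
det J = 244.5000.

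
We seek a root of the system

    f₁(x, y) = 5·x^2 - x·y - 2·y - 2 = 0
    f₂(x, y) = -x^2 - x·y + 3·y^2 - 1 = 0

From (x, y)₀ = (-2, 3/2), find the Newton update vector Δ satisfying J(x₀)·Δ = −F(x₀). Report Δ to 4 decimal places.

(0.8372, -0.6221)

At (-2, 3/2): F = (18.0000, 4.7500).
Jacobian J = [[10·x - y, -x - 2], [-2·x - y, -x + 6·y]].
At the point, J = [[-21.5000, 0.0000], [2.5000, 11.0000]] (det J = -236.5000).
Solving J·Δ = −F gives Δ = (0.8372, -0.6221).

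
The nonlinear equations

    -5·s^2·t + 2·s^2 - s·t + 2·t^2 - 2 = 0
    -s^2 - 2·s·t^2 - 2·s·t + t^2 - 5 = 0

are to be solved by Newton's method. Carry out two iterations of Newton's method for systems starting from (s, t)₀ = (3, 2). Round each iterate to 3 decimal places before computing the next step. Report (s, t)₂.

(0.713, 0.159)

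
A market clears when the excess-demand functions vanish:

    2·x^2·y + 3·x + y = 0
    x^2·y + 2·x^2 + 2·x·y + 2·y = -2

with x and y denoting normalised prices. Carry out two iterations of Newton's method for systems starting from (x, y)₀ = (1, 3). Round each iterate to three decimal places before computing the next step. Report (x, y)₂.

At (1, 3): F = (12.000, 19.000).
Jacobian J = [[4·x·y + 3, 2·x^2 + 1], [2·x·y + 4·x + 2·y, x^2 + 2·x + 2]].
At the point, J = [[15.000, 3.000], [16.000, 5.000]] (det J = 27.000).
Solving J·Δ = −F gives Δ = (-0.111, -3.444).
Then the next iterate is (x, y)₁ = (0.889, -0.444).
Round to (0.889, -0.444) and repeat: F = (1.52119, 1.55231), J = [[1.42114, 2.58064], [1.87857, 4.56832]].
Δ = (-1.790, 0.396), so (x, y)₂ = (-0.901, -0.048).

(-0.901, -0.048)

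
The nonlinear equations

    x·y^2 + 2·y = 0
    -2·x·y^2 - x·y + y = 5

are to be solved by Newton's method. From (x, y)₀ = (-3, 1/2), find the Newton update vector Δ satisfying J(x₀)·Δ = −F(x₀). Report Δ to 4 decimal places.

At (-3, 1/2): F = (0.2500, -1.5000).
Jacobian J = [[y^2, 2·x·y + 2], [-2·y^2 - y, -4·x·y - x + 1]].
At the point, J = [[0.2500, -1.0000], [-1.0000, 10.0000]] (det J = 1.5000).
Solving J·Δ = −F gives Δ = (-0.6667, 0.0833).

(-0.6667, 0.0833)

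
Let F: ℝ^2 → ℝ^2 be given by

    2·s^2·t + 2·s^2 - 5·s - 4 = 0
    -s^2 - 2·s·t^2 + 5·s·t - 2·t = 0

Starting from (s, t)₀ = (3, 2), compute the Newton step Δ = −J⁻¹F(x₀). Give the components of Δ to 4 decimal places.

(-0.9628, -0.2862)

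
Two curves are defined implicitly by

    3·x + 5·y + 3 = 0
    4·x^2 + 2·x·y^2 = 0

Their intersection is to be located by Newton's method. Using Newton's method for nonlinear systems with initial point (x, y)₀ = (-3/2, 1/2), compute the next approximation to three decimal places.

At (-3/2, 1/2): F = (1.000, 8.250).
Jacobian J = [[3, 5], [8·x + 2·y^2, 4·x·y]].
At the point, J = [[3.000, 5.000], [-11.500, -3.000]] (det J = 48.500).
Solving J·Δ = −F gives Δ = (0.912, -0.747).
Then the next iterate is (x, y)₁ = (-0.588, -0.247).

(-0.588, -0.247)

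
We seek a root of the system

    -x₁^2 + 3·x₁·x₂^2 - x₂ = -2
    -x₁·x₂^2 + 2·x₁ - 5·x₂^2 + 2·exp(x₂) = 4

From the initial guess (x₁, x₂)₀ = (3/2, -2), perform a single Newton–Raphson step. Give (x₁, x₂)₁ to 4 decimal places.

(1.4446, -0.9868)

At (3/2, -2): F = (19.7500, -26.729329).
Jacobian J = [[-2·x₁ + 3·x₂^2, 6·x₁·x₂ - 1], [-x₂^2 + 2, -2·x₁·x₂ - 10·x₂ + 2·exp(x₂)]].
At the point, J = [[9.0000, -19.0000], [-2.0000, 26.270671]] (det J = 198.436035).
Solving J·Δ = −F gives Δ = (-0.0554, 1.0132).
Then the next iterate is (x₁, x₂)₁ = (1.4446, -0.9868).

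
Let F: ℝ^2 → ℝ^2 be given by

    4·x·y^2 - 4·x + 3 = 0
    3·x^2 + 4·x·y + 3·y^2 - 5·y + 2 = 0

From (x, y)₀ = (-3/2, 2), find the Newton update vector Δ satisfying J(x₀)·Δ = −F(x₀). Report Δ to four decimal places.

At (-3/2, 2): F = (-15.0000, -1.2500).
Jacobian J = [[4·y^2 - 4, 8·x·y], [6·x + 4·y, 4·x + 6·y - 5]].
At the point, J = [[12.0000, -24.0000], [-1.0000, 1.0000]] (det J = -12.0000).
Solving J·Δ = −F gives Δ = (-3.7500, -2.5000).

(-3.7500, -2.5000)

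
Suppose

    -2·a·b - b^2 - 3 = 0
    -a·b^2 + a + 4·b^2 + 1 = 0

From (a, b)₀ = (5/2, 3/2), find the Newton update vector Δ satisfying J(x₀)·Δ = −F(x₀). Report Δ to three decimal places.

(-0.101, -1.556)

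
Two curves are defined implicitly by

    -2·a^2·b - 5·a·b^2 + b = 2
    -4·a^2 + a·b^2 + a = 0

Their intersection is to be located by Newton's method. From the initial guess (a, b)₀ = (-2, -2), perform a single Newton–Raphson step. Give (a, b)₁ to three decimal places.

At (-2, -2): F = (52.000, -26.000).
Jacobian J = [[-4·a·b - 5·b^2, -2·a^2 - 10·a·b + 1], [-8·a + b^2 + 1, 2·a·b]].
At the point, J = [[-36.000, -47.000], [21.000, 8.000]] (det J = 699.000).
Solving J·Δ = −F gives Δ = (1.153, 0.223).
Then the next iterate is (a, b)₁ = (-0.847, -1.777).

(-0.847, -1.777)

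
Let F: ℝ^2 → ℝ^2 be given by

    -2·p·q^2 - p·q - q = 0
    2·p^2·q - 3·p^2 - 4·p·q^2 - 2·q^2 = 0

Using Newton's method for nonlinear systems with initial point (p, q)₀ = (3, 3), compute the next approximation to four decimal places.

(2.4054, 1.6622)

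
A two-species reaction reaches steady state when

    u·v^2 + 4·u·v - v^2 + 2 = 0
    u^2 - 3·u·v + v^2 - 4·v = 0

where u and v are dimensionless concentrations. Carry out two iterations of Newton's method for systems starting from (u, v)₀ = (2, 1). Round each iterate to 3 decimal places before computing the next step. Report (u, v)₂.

(-0.037, -0.089)

At (2, 1): F = (11.000, -5.000).
Jacobian J = [[v^2 + 4·v, 2·u·v + 4·u - 2·v], [2·u - 3·v, -3·u + 2·v - 4]].
At the point, J = [[5.000, 10.000], [1.000, -8.000]] (det J = -50.000).
Solving J·Δ = −F gives Δ = (-0.760, -0.720).
Then the next iterate is (u, v)₁ = (1.240, 0.280).
Round to (1.240, 0.280) and repeat: F = (3.40762, -0.54560), J = [[1.19840, 5.09440], [1.640, -7.160]].
Δ = (-1.277, -0.369), so (u, v)₂ = (-0.037, -0.089).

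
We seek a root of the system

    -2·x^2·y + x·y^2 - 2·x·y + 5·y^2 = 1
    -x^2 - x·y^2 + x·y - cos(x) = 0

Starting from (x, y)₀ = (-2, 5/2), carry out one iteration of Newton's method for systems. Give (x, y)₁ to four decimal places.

(-2.1068, 2.0017)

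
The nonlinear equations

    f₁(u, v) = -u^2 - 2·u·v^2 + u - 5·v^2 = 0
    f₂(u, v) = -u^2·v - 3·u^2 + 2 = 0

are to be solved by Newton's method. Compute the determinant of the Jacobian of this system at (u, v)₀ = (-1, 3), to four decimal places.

231.0000

J = [[-2·u - 2·v^2 + 1, -4·u·v - 10·v], [-2·u·v - 6·u, -u^2]].
At the point, J = [[-15.0000, -18.0000], [12.0000, -1.0000]].
det J = 231.0000.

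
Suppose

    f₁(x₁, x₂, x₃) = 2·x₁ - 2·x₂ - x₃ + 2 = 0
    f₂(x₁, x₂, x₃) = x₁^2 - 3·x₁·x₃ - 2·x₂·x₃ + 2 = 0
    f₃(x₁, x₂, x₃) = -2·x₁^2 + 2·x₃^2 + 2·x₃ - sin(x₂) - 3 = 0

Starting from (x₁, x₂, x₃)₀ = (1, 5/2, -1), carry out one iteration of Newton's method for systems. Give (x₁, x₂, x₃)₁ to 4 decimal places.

At (1, 5/2, -1): F = (0.0000, 11.0000, -5.598472).
Jacobian J = [[2, -2, -1], [2·x₁ - 3·x₃, -2·x₃, -3·x₁ - 2·x₂], [-4·x₁, -cos(x₂), 4·x₃ + 2]].
At the point, J = [[2.0000, -2.0000, -1.0000], [5.0000, 2.0000, -8.0000], [-4.0000, 0.801144, -2.0000]] (det J = -91.187420).
Solving J·Δ = −F gives Δ = (-1.6843, -1.6404, -0.0878).
Then the next iterate is (x₁, x₂, x₃)₁ = (-0.6843, 0.8596, -1.0878).

(-0.6843, 0.8596, -1.0878)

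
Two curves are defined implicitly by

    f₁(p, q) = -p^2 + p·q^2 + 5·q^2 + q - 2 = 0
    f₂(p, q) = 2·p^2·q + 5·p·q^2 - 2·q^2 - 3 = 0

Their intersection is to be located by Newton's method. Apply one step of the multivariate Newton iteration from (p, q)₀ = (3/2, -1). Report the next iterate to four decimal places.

(33.6250, -6.2500)

At (3/2, -1): F = (1.2500, -2.0000).
Jacobian J = [[-2·p + q^2, 2·p·q + 10·q + 1], [4·p·q + 5·q^2, 2·p^2 + 10·p·q - 4·q]].
At the point, J = [[-2.0000, -12.0000], [-1.0000, -6.5000]] (det J = 1.0000).
Solving J·Δ = −F gives Δ = (32.1250, -5.2500).
Then the next iterate is (p, q)₁ = (33.6250, -6.2500).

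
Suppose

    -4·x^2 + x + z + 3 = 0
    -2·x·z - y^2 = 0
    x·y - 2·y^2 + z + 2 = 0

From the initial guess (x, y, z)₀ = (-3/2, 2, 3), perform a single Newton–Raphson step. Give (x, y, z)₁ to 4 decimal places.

At (-3/2, 2, 3): F = (-4.5000, 5.0000, -6.0000).
Jacobian J = [[-8·x + 1, 0, 1], [-2·z, -2·y, -2·x], [y, x - 4·y, 1]].
At the point, J = [[13.0000, 0.0000, 1.0000], [-6.0000, -4.0000, 3.0000], [2.0000, -9.5000, 1.0000]] (det J = 383.5000).
Solving J·Δ = −F gives Δ = (0.4739, -0.7066, -1.6610).
Then the next iterate is (x, y, z)₁ = (-1.0261, 1.2934, 1.3390).

(-1.0261, 1.2934, 1.3390)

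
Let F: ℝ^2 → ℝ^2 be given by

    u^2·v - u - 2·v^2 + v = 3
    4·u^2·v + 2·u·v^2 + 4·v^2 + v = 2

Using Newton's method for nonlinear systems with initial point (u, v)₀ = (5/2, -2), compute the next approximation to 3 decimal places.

At (5/2, -2): F = (-28.000, -18.000).
Jacobian J = [[2·u·v - 1, u^2 - 4·v + 1], [8·u·v + 2·v^2, 4·u^2 + 4·u·v + 8·v + 1]].
At the point, J = [[-11.000, 15.250], [-32.000, -10.000]] (det J = 598.000).
Solving J·Δ = −F gives Δ = (-0.927, 1.167).
Then the next iterate is (u, v)₁ = (1.573, -0.833).

(1.573, -0.833)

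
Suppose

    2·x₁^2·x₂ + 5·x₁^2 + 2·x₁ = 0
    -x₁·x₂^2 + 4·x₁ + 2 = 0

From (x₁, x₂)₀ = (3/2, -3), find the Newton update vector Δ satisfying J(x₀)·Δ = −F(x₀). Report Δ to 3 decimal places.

(-2.333, -0.685)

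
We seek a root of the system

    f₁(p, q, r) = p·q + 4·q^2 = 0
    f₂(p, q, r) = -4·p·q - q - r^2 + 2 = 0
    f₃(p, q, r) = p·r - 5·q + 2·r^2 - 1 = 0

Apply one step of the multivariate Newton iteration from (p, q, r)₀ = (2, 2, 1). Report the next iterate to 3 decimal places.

(0.846, 1.017, 1.540)

At (2, 2, 1): F = (20.000, -17.000, -7.000).
Jacobian J = [[q, p + 8·q, 0], [-4·q, -4·p - 1, -2·r], [r, -5, p + 4·r]].
At the point, J = [[2.000, 18.000, 0.000], [-8.000, -9.000, -2.000], [1.000, -5.000, 6.000]] (det J = 700.000).
Solving J·Δ = −F gives Δ = (-1.154, -0.983, 0.540).
Then the next iterate is (p, q, r)₁ = (0.846, 1.017, 1.540).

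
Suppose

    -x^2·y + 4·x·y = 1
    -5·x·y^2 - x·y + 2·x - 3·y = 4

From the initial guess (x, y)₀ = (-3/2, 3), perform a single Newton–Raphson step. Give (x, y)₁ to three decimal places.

At (-3/2, 3): F = (-25.750, 56.000).
Jacobian J = [[-2·x·y + 4·y, -x^2 + 4·x], [-5·y^2 - y + 2, -10·x·y - x - 3]].
At the point, J = [[21.000, -8.250], [-46.000, 43.500]] (det J = 534.000).
Solving J·Δ = −F gives Δ = (1.232, 0.016).
Then the next iterate is (x, y)₁ = (-0.268, 3.016).

(-0.268, 3.016)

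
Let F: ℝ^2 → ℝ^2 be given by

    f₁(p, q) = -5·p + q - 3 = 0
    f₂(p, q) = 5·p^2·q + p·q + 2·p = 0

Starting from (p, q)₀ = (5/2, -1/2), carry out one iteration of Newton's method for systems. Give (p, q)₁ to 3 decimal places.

At (5/2, -1/2): F = (-16.000, -11.875).
Jacobian J = [[-5, 1], [10·p·q + q + 2, 5·p^2 + p]].
At the point, J = [[-5.000, 1.000], [-11.000, 33.750]] (det J = -157.750).
Solving J·Δ = −F gives Δ = (-3.348, -0.739).
Then the next iterate is (p, q)₁ = (-0.848, -1.239).

(-0.848, -1.239)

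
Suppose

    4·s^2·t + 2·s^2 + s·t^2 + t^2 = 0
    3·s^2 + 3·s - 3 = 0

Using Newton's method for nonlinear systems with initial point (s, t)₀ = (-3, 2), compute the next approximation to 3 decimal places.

(-2.000, 1.071)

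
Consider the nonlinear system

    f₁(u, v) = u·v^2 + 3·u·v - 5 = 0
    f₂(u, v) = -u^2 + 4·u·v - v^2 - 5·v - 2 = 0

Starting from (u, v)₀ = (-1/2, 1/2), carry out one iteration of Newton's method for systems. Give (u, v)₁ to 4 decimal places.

(3.8750, 1.3906)

At (-1/2, 1/2): F = (-5.8750, -6.0000).
Jacobian J = [[v^2 + 3·v, 2·u·v + 3·u], [-2·u + 4·v, 4·u - 2·v - 5]].
At the point, J = [[1.7500, -2.0000], [3.0000, -8.0000]] (det J = -8.0000).
Solving J·Δ = −F gives Δ = (4.3750, 0.8906).
Then the next iterate is (u, v)₁ = (3.8750, 1.3906).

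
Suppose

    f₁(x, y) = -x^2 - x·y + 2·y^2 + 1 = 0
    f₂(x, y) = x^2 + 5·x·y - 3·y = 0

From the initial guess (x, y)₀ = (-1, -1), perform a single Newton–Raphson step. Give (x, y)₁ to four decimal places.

(-0.5778, -0.2444)

At (-1, -1): F = (1.0000, 9.0000).
Jacobian J = [[-2·x - y, -x + 4·y], [2·x + 5·y, 5·x - 3]].
At the point, J = [[3.0000, -3.0000], [-7.0000, -8.0000]] (det J = -45.0000).
Solving J·Δ = −F gives Δ = (0.4222, 0.7556).
Then the next iterate is (x, y)₁ = (-0.5778, -0.2444).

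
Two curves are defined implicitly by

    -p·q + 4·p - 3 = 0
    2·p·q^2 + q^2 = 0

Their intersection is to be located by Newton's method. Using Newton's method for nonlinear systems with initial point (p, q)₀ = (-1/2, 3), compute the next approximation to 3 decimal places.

At (-1/2, 3): F = (-3.500, 0.000).
Jacobian J = [[-q + 4, -p], [2·q^2, 4·p·q + 2·q]].
At the point, J = [[1.000, 0.500], [18.000, 0.000]] (det J = -9.000).
Solving J·Δ = −F gives Δ = (0.000, 7.000).
Then the next iterate is (p, q)₁ = (-0.500, 10.000).

(-0.500, 10.000)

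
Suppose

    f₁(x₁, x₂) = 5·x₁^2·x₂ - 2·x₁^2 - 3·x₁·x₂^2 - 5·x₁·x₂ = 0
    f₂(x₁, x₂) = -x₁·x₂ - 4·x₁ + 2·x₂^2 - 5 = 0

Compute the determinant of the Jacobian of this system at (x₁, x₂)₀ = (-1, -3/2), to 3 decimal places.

-96.250

J = [[10·x₁·x₂ - 4·x₁ - 3·x₂^2 - 5·x₂, 5·x₁^2 - 6·x₁·x₂ - 5·x₁], [-x₂ - 4, -x₁ + 4·x₂]].
At the point, J = [[19.750, 1.000], [-2.500, -5.000]].
det J = -96.250.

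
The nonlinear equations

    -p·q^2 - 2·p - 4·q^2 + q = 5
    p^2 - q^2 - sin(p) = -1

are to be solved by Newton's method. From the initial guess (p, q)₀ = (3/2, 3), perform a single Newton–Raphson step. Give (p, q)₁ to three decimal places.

At (3/2, 3): F = (-54.500, -6.74749).
Jacobian J = [[-q^2 - 2, -2·p·q - 8·q + 1], [2·p - cos(p), -2·q]].
At the point, J = [[-11.000, -32.000], [2.92926, -6.000]] (det J = 159.73641).
Solving J·Δ = −F gives Δ = (-0.695, -1.464).
Then the next iterate is (p, q)₁ = (0.805, 1.536).

(0.805, 1.536)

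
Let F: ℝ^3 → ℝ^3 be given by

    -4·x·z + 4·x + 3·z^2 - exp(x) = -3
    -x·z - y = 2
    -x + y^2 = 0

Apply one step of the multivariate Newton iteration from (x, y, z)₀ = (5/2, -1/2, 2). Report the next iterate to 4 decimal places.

(1.8769, -2.1269, 0.5493)

At (5/2, -1/2, 2): F = (-7.182494, -6.5000, -2.2500).
Jacobian J = [[-4·z - exp(x) + 4, 0, -4·x + 6·z], [-z, -1, -x], [-1, 2·y, 0]].
At the point, J = [[-16.182494, 0.0000, 2.0000], [-2.0000, -1.0000, -2.5000], [-1.0000, -1.0000, 0.0000]] (det J = 42.456235).
Solving J·Δ = −F gives Δ = (-0.6231, -1.6269, -1.4507).
Then the next iterate is (x, y, z)₁ = (1.8769, -2.1269, 0.5493).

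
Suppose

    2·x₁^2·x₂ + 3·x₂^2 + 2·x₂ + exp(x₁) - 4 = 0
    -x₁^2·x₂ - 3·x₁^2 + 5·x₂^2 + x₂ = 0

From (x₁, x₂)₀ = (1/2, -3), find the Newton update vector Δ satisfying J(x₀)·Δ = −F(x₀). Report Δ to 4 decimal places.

(-1.1738, 1.4359)

At (1/2, -3): F = (17.148721, 42.0000).
Jacobian J = [[4·x₁·x₂ + exp(x₁), 2·x₁^2 + 6·x₂ + 2], [-2·x₁·x₂ - 6·x₁, -x₁^2 + 10·x₂ + 1]].
At the point, J = [[-4.351279, -15.5000], [0.0000, -29.2500]] (det J = 127.274903).
Solving J·Δ = −F gives Δ = (-1.1738, 1.4359).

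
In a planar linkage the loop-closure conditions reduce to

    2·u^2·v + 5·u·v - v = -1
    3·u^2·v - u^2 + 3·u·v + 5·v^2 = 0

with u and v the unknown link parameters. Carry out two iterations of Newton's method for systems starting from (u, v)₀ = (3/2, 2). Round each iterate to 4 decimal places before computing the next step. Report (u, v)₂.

(0.4527, 0.6395)

At (3/2, 2): F = (23.0000, 40.2500).
Jacobian J = [[4·u·v + 5·v, 2·u^2 + 5·u - 1], [6·u·v - 2·u + 3·v, 3·u^2 + 3·u + 10·v]].
At the point, J = [[22.0000, 11.0000], [21.0000, 31.2500]] (det J = 456.5000).
Solving J·Δ = −F gives Δ = (-0.6046, -0.8817).
Then the next iterate is (u, v)₁ = (0.8954, 1.1183).
Round to (0.8954, 1.1183) and repeat: F = (6.681503, 11.144972), J = [[9.596803, 5.080482], [7.572055, 16.274423]].
Δ = (-0.4427, -0.4788), so (u, v)₂ = (0.4527, 0.6395).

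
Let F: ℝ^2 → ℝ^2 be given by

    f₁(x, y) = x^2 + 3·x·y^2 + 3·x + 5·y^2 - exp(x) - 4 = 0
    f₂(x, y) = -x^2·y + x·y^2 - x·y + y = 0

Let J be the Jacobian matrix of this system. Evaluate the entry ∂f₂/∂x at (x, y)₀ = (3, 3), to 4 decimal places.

-12.0000

∂f₂/∂x = -2·x·y + y^2 - y.
At (3, 3) this is -12.0000.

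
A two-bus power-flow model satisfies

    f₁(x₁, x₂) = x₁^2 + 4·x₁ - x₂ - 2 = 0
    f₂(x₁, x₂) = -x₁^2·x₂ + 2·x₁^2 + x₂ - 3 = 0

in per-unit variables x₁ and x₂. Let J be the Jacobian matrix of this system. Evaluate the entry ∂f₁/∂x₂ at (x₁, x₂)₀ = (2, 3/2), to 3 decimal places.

-1.000

∂f₁/∂x₂ = -1.
At (2, 3/2) this is -1.000.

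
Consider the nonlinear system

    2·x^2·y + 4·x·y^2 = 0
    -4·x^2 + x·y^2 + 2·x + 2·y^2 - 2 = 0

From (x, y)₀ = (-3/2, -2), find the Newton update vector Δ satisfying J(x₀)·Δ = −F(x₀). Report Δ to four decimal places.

(0.7170, 0.4534)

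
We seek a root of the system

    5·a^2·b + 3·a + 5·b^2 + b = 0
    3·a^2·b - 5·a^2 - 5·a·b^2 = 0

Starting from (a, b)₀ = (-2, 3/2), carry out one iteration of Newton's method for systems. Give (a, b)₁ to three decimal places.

(-0.994, 1.233)

At (-2, 3/2): F = (36.750, 20.500).
Jacobian J = [[10·a·b + 3, 5·a^2 + 10·b + 1], [6·a·b - 10·a - 5·b^2, 3·a^2 - 10·a·b]].
At the point, J = [[-27.000, 36.000], [-9.250, 42.000]] (det J = -801.000).
Solving J·Δ = −F gives Δ = (1.006, -0.267).
Then the next iterate is (a, b)₁ = (-0.994, 1.233).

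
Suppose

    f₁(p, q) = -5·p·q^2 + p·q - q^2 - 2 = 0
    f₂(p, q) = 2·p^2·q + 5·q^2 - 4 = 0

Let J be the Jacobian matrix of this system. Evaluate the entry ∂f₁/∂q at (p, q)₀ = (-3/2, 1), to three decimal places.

11.500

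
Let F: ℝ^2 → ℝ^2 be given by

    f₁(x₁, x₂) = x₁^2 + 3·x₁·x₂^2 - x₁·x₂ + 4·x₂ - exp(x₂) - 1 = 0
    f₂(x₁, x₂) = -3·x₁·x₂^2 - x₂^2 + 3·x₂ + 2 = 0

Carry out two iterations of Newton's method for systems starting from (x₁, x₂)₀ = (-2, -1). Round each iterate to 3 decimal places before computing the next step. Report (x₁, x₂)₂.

(-0.571, 0.057)

At (-2, -1): F = (-9.36788, 4.000).
Jacobian J = [[2·x₁ + 3·x₂^2 - x₂, 6·x₁·x₂ - x₁ - exp(x₂) + 4], [-3·x₂^2, -6·x₁·x₂ - 2·x₂ + 3]].
At the point, J = [[0.000, 17.63212], [-3.000, -7.000]] (det J = 52.89636).
Solving J·Δ = −F gives Δ = (0.094, 0.531).
Then the next iterate is (x₁, x₂)₁ = (-1.906, -0.469).
Round to (-1.906, -0.469) and repeat: F = (-2.02044, 1.63078), J = [[-2.68312, 10.64386], [-0.65988, -1.42548]].
Δ = (1.335, 0.526), so (x₁, x₂)₂ = (-0.571, 0.057).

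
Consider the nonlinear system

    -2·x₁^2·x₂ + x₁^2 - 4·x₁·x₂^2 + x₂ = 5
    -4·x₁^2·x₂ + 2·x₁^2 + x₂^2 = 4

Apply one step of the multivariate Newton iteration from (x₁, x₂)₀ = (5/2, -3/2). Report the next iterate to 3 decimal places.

(1.755, -0.841)

At (5/2, -3/2): F = (-4.000, 48.250).
Jacobian J = [[-4·x₁·x₂ + 2·x₁ - 4·x₂^2, -2·x₁^2 - 8·x₁·x₂ + 1], [-8·x₁·x₂ + 4·x₁, -4·x₁^2 + 2·x₂]].
At the point, J = [[11.000, 18.500], [40.000, -28.000]] (det J = -1048.000).
Solving J·Δ = −F gives Δ = (-0.745, 0.659).
Then the next iterate is (x₁, x₂)₁ = (1.755, -0.841).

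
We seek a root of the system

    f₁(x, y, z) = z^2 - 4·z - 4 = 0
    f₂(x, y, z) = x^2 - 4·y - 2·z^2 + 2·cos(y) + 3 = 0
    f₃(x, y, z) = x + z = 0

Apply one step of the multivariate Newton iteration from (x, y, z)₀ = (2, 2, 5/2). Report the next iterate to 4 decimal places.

(-10.2500, -22.2038, 10.2500)

At (2, 2, 5/2): F = (-7.7500, -14.332294, 4.5000).
Jacobian J = [[0, 0, 2·z - 4], [2·x, -2·sin(y) - 4, -4·z], [1, 0, 1]].
At the point, J = [[0.0000, 0.0000, 1.0000], [4.0000, -5.818595, -10.0000], [1.0000, 0.0000, 1.0000]] (det J = 5.818595).
Solving J·Δ = −F gives Δ = (-12.2500, -24.2038, 7.7500).
Then the next iterate is (x, y, z)₁ = (-10.2500, -22.2038, 10.2500).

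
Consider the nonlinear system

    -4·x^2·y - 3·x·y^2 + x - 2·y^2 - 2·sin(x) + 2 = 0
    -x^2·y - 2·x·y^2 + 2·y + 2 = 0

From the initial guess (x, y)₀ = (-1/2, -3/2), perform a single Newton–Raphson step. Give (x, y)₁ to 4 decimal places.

(-0.2810, -1.2514)

At (-1/2, -3/2): F = (2.833851, 1.6250).
Jacobian J = [[-8·x·y - 3·y^2 - 2·cos(x) + 1, -4·x^2 - 6·x·y - 4·y], [-2·x·y - 2·y^2, -x^2 - 4·x·y + 2]].
At the point, J = [[-13.505165, 0.5000], [-6.0000, -1.2500]] (det J = 19.881456).
Solving J·Δ = −F gives Δ = (0.2190, 0.2486).
Then the next iterate is (x, y)₁ = (-0.2810, -1.2514).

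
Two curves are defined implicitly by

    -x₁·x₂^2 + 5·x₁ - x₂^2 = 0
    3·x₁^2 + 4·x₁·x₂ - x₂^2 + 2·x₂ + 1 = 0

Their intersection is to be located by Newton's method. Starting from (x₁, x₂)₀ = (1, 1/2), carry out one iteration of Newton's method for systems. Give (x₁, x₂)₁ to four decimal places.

(0.0943, 0.5991)

At (1, 1/2): F = (4.5000, 6.7500).
Jacobian J = [[-x₂^2 + 5, -2·x₁·x₂ - 2·x₂], [6·x₁ + 4·x₂, 4·x₁ - 2·x₂ + 2]].
At the point, J = [[4.7500, -2.0000], [8.0000, 5.0000]] (det J = 39.7500).
Solving J·Δ = −F gives Δ = (-0.9057, 0.0991).
Then the next iterate is (x₁, x₂)₁ = (0.0943, 0.5991).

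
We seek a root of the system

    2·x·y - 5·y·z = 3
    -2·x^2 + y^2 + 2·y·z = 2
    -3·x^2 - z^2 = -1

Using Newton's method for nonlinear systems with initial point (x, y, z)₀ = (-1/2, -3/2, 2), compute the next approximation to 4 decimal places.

(-251.2500, -60.7500, -187.0000)

At (-1/2, -3/2, 2): F = (13.5000, -6.2500, -3.7500).
Jacobian J = [[2·y, 2·x - 5·z, -5·y], [-4·x, 2·y + 2·z, 2·y], [-6·x, 0, -2·z]].
At the point, J = [[-3.0000, -11.0000, 7.5000], [2.0000, 1.0000, -3.0000], [3.0000, 0.0000, -4.0000]] (det J = 0.5000).
Solving J·Δ = −F gives Δ = (-250.7500, -59.2500, -189.0000).
Then the next iterate is (x, y, z)₁ = (-251.2500, -60.7500, -187.0000).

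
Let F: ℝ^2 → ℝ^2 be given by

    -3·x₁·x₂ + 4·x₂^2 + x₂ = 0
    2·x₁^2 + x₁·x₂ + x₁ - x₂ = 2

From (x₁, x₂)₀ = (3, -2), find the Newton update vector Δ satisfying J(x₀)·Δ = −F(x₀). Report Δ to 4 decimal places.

(-1.5362, 0.9493)

At (3, -2): F = (32.0000, 15.0000).
Jacobian J = [[-3·x₂, -3·x₁ + 8·x₂ + 1], [4·x₁ + x₂ + 1, x₁ - 1]].
At the point, J = [[6.0000, -24.0000], [11.0000, 2.0000]] (det J = 276.0000).
Solving J·Δ = −F gives Δ = (-1.5362, 0.9493).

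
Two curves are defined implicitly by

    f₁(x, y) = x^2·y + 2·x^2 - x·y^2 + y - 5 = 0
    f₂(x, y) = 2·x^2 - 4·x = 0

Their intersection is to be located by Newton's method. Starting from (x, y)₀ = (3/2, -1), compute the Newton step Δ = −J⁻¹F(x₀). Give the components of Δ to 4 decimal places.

At (3/2, -1): F = (-5.2500, -1.5000).
Jacobian J = [[2·x·y + 4·x - y^2, x^2 - 2·x·y + 1], [4·x - 4, 0]].
At the point, J = [[2.0000, 6.2500], [2.0000, 0.0000]] (det J = -12.5000).
Solving J·Δ = −F gives Δ = (0.7500, 0.6000).

(0.7500, 0.6000)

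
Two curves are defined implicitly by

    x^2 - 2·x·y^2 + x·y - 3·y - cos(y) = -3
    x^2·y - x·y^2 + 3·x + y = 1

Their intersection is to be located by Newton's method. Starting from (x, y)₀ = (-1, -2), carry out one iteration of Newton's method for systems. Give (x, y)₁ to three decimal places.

(0.474, -1.789)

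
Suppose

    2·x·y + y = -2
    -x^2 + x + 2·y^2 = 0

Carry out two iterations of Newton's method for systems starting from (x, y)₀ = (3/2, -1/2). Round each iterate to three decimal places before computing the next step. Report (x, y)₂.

(1.397, -0.527)

At (3/2, -1/2): F = (0.000, -0.250).
Jacobian J = [[2·y, 2·x + 1], [-2·x + 1, 4·y]].
At the point, J = [[-1.000, 4.000], [-2.000, -2.000]] (det J = 10.000).
Solving J·Δ = −F gives Δ = (-0.100, -0.025).
Then the next iterate is (x, y)₁ = (1.400, -0.525).
Round to (1.400, -0.525) and repeat: F = (0.005, -0.00875), J = [[-1.050, 3.800], [-1.800, -2.100]].
Δ = (-0.003, -0.002), so (x, y)₂ = (1.397, -0.527).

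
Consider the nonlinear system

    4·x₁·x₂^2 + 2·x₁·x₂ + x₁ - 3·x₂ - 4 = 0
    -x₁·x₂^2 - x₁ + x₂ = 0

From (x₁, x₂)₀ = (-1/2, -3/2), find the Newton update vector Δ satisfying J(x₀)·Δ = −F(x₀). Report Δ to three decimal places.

At (-1/2, -3/2): F = (-3.000, 0.125).
Jacobian J = [[4·x₂^2 + 2·x₂ + 1, 8·x₁·x₂ + 2·x₁ - 3], [-x₂^2 - 1, -2·x₁·x₂ + 1]].
At the point, J = [[7.000, 2.000], [-3.250, -0.500]] (det J = 3.000).
Solving J·Δ = −F gives Δ = (-0.417, 2.958).

(-0.417, 2.958)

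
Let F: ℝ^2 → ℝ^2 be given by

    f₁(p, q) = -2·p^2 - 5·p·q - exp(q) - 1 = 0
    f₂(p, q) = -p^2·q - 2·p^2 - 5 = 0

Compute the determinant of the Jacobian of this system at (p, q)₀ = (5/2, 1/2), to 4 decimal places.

-98.7340

J = [[-4·p - 5·q, -5·p - exp(q)], [-2·p·q - 4·p, -p^2]].
At the point, J = [[-12.5000, -14.148721], [-12.5000, -6.2500]].
det J = -98.7340.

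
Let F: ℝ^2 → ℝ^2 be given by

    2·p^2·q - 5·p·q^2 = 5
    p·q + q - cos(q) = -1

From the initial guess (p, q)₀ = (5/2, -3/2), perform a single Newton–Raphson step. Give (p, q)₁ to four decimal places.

(-6.7617, -5.3249)

At (5/2, -3/2): F = (-51.8750, -4.320737).
Jacobian J = [[4·p·q - 5·q^2, 2·p^2 - 10·p·q], [q, p + sin(q) + 1]].
At the point, J = [[-26.2500, 50.0000], [-1.5000, 2.502505]] (det J = 9.309243).
Solving J·Δ = −F gives Δ = (-9.2617, -3.8249).
Then the next iterate is (p, q)₁ = (-6.7617, -5.3249).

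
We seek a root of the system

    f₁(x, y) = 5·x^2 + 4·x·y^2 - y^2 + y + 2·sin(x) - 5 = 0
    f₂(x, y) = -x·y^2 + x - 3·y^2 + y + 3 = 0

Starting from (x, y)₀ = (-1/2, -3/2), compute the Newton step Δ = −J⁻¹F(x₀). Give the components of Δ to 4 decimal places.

(1.0404, 0.6971)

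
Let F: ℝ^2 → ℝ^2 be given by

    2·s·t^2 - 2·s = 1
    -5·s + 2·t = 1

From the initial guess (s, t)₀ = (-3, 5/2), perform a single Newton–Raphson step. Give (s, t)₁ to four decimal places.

(0.9147, 2.7868)

At (-3, 5/2): F = (-32.5000, 19.0000).
Jacobian J = [[2·t^2 - 2, 4·s·t], [-5, 2]].
At the point, J = [[10.5000, -30.0000], [-5.0000, 2.0000]] (det J = -129.0000).
Solving J·Δ = −F gives Δ = (3.9147, 0.2868).
Then the next iterate is (s, t)₁ = (0.9147, 2.7868).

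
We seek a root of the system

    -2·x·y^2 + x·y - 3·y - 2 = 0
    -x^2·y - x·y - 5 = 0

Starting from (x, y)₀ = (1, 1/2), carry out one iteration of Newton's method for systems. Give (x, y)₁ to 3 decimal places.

(-1.833, -0.375)

At (1, 1/2): F = (-3.500, -6.000).
Jacobian J = [[-2·y^2 + y, -4·x·y + x - 3], [-2·x·y - y, -x^2 - x]].
At the point, J = [[0.000, -4.000], [-1.500, -2.000]] (det J = -6.000).
Solving J·Δ = −F gives Δ = (-2.833, -0.875).
Then the next iterate is (x, y)₁ = (-1.833, -0.375).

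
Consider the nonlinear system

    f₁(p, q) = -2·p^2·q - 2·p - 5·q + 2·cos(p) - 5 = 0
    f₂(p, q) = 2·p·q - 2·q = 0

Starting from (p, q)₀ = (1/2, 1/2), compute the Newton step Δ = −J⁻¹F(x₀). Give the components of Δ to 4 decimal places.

(-0.4488, -0.9488)

At (1/2, 1/2): F = (-6.994835, -0.5000).
Jacobian J = [[-4·p·q - 2·sin(p) - 2, -2·p^2 - 5], [2·q, 2·p - 2]].
At the point, J = [[-3.958851, -5.5000], [1.0000, -1.0000]] (det J = 9.458851).
Solving J·Δ = −F gives Δ = (-0.4488, -0.9488).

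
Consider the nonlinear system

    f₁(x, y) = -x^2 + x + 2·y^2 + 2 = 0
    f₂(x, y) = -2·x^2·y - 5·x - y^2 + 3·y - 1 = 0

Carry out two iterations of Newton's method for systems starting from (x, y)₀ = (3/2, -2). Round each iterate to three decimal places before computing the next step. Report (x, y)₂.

At (3/2, -2): F = (9.250, -9.500).
Jacobian J = [[-2·x + 1, 4·y], [-4·x·y - 5, -2·x^2 - 2·y + 3]].
At the point, J = [[-2.000, -8.000], [7.000, 2.500]] (det J = 51.000).
Solving J·Δ = −F gives Δ = (1.037, 0.897).
Then the next iterate is (x, y)₁ = (2.537, -1.103).
Round to (2.537, -1.103) and repeat: F = (0.53385, -4.01198), J = [[-4.074, -4.412], [6.19324, -7.66674]].
Δ = (0.372, -0.223), so (x, y)₂ = (2.909, -1.326).

(2.909, -1.326)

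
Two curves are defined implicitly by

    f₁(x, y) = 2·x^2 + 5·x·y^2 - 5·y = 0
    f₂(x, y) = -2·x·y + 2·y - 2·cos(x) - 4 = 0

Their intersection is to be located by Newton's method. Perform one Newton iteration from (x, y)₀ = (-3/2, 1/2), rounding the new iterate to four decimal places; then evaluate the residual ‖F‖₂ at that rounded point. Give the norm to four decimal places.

0.1870

At (-3/2, 1/2): F = (0.1250, -1.641474).
Jacobian J = [[4·x + 5·y^2, 10·x·y - 5], [-2·y + 2·sin(x), -2·x + 2]].
At the point, J = [[-4.7500, -12.5000], [-2.994990, 5.0000]] (det J = -61.187375).
Solving J·Δ = −F gives Δ = (-0.3251, 0.1335).
Then the next iterate is (x, y)₁ = (-1.8251, 0.6335).
Re-evaluating at (-1.8251, 0.6335): F = (-0.167786, 0.082545), so ‖F‖₂ = 0.1870.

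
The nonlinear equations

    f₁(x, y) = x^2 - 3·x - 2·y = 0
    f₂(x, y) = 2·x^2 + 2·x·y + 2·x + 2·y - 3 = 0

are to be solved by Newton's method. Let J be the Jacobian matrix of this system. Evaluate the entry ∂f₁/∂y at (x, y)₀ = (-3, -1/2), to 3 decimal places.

-2.000

∂f₁/∂y = -2.
At (-3, -1/2) this is -2.000.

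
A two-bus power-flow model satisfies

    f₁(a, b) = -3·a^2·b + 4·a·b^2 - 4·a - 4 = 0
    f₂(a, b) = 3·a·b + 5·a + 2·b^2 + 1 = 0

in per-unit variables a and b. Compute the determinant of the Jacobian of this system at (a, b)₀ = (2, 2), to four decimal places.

J = [[-6·a·b + 4·b^2 - 4, -3·a^2 + 8·a·b], [3·b + 5, 3·a + 4·b]].
At the point, J = [[-12.0000, 20.0000], [11.0000, 14.0000]].
det J = -388.0000.

-388.0000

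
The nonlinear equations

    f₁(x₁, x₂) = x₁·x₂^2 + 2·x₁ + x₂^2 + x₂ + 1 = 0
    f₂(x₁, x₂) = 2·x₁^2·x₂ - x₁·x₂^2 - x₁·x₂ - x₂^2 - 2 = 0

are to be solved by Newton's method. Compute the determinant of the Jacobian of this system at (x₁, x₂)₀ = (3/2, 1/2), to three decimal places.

J = [[x₂^2 + 2, 2·x₁·x₂ + 2·x₂ + 1], [4·x₁·x₂ - x₂^2 - x₂, 2·x₁^2 - 2·x₁·x₂ - x₁ - 2·x₂]].
At the point, J = [[2.250, 3.500], [2.250, 0.500]].
det J = -6.750.

-6.750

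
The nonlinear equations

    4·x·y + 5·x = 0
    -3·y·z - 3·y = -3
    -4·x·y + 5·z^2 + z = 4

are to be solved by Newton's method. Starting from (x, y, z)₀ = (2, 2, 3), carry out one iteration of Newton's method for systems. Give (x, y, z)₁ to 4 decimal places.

(0.6099, 1.0089, 1.4823)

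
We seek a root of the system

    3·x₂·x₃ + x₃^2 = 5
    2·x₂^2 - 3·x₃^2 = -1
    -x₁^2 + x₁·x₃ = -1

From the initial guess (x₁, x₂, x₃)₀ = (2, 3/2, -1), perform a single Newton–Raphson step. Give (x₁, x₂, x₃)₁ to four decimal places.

(1.5273, -0.2348, 0.3182)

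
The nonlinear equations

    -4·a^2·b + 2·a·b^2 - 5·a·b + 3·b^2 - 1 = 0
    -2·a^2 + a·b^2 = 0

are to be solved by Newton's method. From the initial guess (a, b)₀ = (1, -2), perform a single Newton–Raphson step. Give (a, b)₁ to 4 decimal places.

(0.3382, -1.5000)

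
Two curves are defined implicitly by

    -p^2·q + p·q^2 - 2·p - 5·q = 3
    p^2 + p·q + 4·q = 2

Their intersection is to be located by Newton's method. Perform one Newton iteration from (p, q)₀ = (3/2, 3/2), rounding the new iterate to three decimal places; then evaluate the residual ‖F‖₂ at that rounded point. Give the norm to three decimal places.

At (3/2, 3/2): F = (-13.500, 8.500).
Jacobian J = [[-2·p·q + q^2 - 2, -p^2 + 2·p·q - 5], [2·p + q, p + 4]].
At the point, J = [[-4.250, -2.750], [4.500, 5.500]] (det J = -11.000).
Solving J·Δ = −F gives Δ = (-4.625, 2.239).
Then the next iterate is (p, q)₁ = (-3.125, 3.739).
Re-evaluating at (-3.125, 3.739): F = (-95.64655, 11.03725), so ‖F‖₂ = 96.281.

96.281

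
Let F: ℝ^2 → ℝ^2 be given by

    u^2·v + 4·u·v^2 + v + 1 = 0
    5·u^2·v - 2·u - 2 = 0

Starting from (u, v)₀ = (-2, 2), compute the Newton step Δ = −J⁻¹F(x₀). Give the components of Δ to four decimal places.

At (-2, 2): F = (-21.0000, 42.0000).
Jacobian J = [[2·u·v + 4·v^2, u^2 + 8·u·v + 1], [10·u·v - 2, 5·u^2]].
At the point, J = [[8.0000, -27.0000], [-42.0000, 20.0000]] (det J = -974.0000).
Solving J·Δ = −F gives Δ = (0.7331, -0.5606).

(0.7331, -0.5606)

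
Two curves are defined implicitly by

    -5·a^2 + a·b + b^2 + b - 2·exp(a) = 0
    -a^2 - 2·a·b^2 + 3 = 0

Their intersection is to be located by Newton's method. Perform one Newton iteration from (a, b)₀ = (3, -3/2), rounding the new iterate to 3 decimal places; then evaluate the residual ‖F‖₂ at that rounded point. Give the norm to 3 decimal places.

29.453

At (3, -3/2): F = (-88.92107, -19.500).
Jacobian J = [[-10·a + b - 2·exp(a), a + 2·b + 1], [-2·a - 2·b^2, -4·a·b]].
At the point, J = [[-71.67107, 1.000], [-10.500, 18.000]] (det J = -1279.57933).
Solving J·Δ = −F gives Δ = (-1.236, 0.363).
Then the next iterate is (a, b)₁ = (1.764, -1.137).
Re-evaluating at (1.764, -1.137): F = (-29.07985, -4.67259), so ‖F‖₂ = 29.453.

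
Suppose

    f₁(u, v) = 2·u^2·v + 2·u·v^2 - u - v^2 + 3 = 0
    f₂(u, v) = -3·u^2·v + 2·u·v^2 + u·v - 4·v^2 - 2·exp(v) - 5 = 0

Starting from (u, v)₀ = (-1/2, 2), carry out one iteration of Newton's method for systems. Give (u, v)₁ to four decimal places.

(15.5283, 7.9446)

At (-1/2, 2): F = (-3.5000, -42.278112).
Jacobian J = [[4·u·v + 2·v^2 - 1, 2·u^2 + 4·u·v - 2·v], [-6·u·v + 2·v^2 + v, -3·u^2 + 4·u·v + u - 8·v - 2·exp(v)]].
At the point, J = [[3.0000, -7.5000], [16.0000, -36.028112]] (det J = 11.915663).
Solving J·Δ = −F gives Δ = (16.0283, 5.9446).
Then the next iterate is (u, v)₁ = (15.5283, 7.9446).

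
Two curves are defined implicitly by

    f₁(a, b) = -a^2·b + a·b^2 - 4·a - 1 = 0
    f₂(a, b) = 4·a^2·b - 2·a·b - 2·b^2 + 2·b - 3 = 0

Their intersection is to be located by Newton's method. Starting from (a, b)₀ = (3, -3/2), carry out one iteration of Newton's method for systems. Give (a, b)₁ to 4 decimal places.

(0.7284, -2.0122)

At (3, -3/2): F = (7.2500, -55.5000).
Jacobian J = [[-2·a·b + b^2 - 4, -a^2 + 2·a·b], [8·a·b - 2·b, 4·a^2 - 2·a - 4·b + 2]].
At the point, J = [[7.2500, -18.0000], [-33.0000, 38.0000]] (det J = -318.5000).
Solving J·Δ = −F gives Δ = (-2.2716, -0.5122).
Then the next iterate is (a, b)₁ = (0.7284, -2.0122).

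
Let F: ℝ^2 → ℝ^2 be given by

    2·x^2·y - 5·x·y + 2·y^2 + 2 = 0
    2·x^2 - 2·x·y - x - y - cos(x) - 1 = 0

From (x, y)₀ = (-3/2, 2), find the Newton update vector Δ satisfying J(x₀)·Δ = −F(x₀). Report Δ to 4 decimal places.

At (-3/2, 2): F = (34.0000, 8.929263).
Jacobian J = [[4·x·y - 5·y, 2·x^2 - 5·x + 4·y], [4·x - 2·y + sin(x) - 1, -2·x - 1]].
At the point, J = [[-22.0000, 20.0000], [-11.997495, 2.0000]] (det J = 195.949900).
Solving J·Δ = −F gives Δ = (0.5644, -1.0792).

(0.5644, -1.0792)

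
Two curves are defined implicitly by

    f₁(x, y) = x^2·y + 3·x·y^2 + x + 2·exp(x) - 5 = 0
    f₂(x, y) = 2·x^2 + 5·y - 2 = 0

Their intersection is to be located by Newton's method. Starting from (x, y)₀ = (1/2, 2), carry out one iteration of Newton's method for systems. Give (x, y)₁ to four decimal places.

(0.8372, 0.1651)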